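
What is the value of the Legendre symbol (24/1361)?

Pull out 2^3: since 1361 ≡ 1 (mod 8), (2/1361) = +1, so (2/1361)^3 = +1.
Reciprocity: 3 ≡ 3 and 1361 ≡ 1 (mod 4), so (3/1361) = +(1361/3).
Reduce top mod 3: now compute (2/3).
Pull out 2: since 3 ≡ 3 (mod 8), (2/3) = -1.
Reached (1/3) = 1. Collecting the sign flips along the way, the symbol is -1.

-1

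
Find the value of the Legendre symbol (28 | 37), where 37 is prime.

1

Pull out 2^2: since 37 ≡ 5 (mod 8), (2/37) = -1, so (2/37)^2 = +1.
Reciprocity: 7 ≡ 3 and 37 ≡ 1 (mod 4), so (7/37) = +(37/7).
Reduce top mod 7: now compute (2/7).
Pull out 2: since 7 ≡ 7 (mod 8), (2/7) = +1.
Reached (1/7) = 1. Collecting the sign flips along the way, the symbol is +1.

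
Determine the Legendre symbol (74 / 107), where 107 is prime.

-1

Euler's criterion: (74/107) ≡ 74^53 (mod 107).
74^2 ≡ 19 (mod 107)
74^4 ≡ 40 (mod 107)
74^8 ≡ 102 (mod 107)
74^16 ≡ 25 (mod 107)
74^32 ≡ 90 (mod 107)
74^53 = 74^(32+16+4+1) ≡ 106 (mod 107).
Result is 106 ≡ −1, so (74/107) = −1.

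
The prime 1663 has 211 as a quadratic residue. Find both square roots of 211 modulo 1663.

Since 1663 ≡ 3 (mod 4), a square root of 211 is 211^((1663+1)/4) = 211^416 mod 1663.
Repeated squaring: 211^2≡1283, 211^4≡1382, 211^8≡800, 211^16≡1408, 211^32≡168, 211^64≡1616, 211^128≡546, 211^256≡439 (mod 1663).
211^416 = 211^(256+128+32) ≡ 710 (mod 1663).
Check: 710² = 504100 ≡ 211 (mod 1663). The two roots are 710 and 953.

710, 953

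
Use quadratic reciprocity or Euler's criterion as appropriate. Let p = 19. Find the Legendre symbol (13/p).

Reciprocity: 13 ≡ 1 and 19 ≡ 3 (mod 4), so (13/19) = +(19/13).
Reduce top mod 13: now compute (6/13).
Pull out 2: since 13 ≡ 5 (mod 8), (2/13) = -1.
Reciprocity: 3 ≡ 3 and 13 ≡ 1 (mod 4), so (3/13) = +(13/3).
Reduce top mod 3: now compute (1/3).
Reached (1/3) = 1. Collecting the sign flips along the way, the symbol is -1.

-1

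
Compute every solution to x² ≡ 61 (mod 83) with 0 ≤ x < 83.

Since 83 ≡ 3 (mod 4), a square root of 61 is 61^((83+1)/4) = 61^21 mod 83.
Repeated squaring: 61^2≡69, 61^4≡30, 61^8≡70, 61^16≡3 (mod 83).
61^21 = 61^(16+4+1) ≡ 12 (mod 83).
Check: 12² = 144 ≡ 61 (mod 83). The two roots are 12 and 71.

12, 71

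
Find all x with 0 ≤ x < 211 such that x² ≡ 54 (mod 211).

Since 211 ≡ 3 (mod 4), a square root of 54 is 54^((211+1)/4) = 54^53 mod 211.
Repeated squaring: 54^2≡173, 54^4≡178, 54^8≡34, 54^16≡101, 54^32≡73 (mod 211).
54^53 = 54^(32+16+4+1) ≡ 73 (mod 211).
Check: 73² = 5329 ≡ 54 (mod 211). The two roots are 73 and 138.

73, 138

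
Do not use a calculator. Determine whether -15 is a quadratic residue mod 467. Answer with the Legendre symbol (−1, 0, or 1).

1

Euler's criterion: (-15/467) ≡ 452^233 (mod 467).
452^2 ≡ 225 (mod 467)
452^4 ≡ 189 (mod 467)
452^8 ≡ 229 (mod 467)
452^16 ≡ 137 (mod 467)
452^32 ≡ 89 (mod 467)
452^64 ≡ 449 (mod 467)
452^128 ≡ 324 (mod 467)
452^233 = 452^(128+64+32+8+1) ≡ 1 (mod 467).
Result is 1, so (-15/467) = 1.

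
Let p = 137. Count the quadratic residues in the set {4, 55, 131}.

1

(4/137) = +1 → QR.
(55/137) = -1 → non-residue.
(131/137) = -1 → non-residue.
Total quadratic residues among the 3: 1.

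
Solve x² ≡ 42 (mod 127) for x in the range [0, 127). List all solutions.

13, 114

Since 127 ≡ 3 (mod 4), a square root of 42 is 42^((127+1)/4) = 42^32 mod 127.
Repeated squaring: 42^2≡113, 42^4≡69, 42^8≡62, 42^16≡34, 42^32≡13 (mod 127).
42^32 = 42^(32) ≡ 13 (mod 127).
Check: 13² = 169 ≡ 42 (mod 127). The two roots are 13 and 114.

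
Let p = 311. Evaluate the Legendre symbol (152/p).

Euler's criterion: (152/311) ≡ 152^155 (mod 311).
152^2 ≡ 90 (mod 311)
152^4 ≡ 14 (mod 311)
152^8 ≡ 196 (mod 311)
152^16 ≡ 163 (mod 311)
152^32 ≡ 134 (mod 311)
152^64 ≡ 229 (mod 311)
152^128 ≡ 193 (mod 311)
152^155 = 152^(128+16+8+2+1) ≡ 310 (mod 311).
Result is 310 ≡ −1, so (152/311) = −1.

-1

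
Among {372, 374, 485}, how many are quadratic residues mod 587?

3

(372/587) = +1 → QR.
(374/587) = +1 → QR.
(485/587) = +1 → QR.
Total quadratic residues among the 3: 3.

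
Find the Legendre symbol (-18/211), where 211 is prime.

Euler's criterion: (-18/211) ≡ 193^105 (mod 211).
193^2 ≡ 113 (mod 211)
193^4 ≡ 109 (mod 211)
193^8 ≡ 65 (mod 211)
193^16 ≡ 5 (mod 211)
193^32 ≡ 25 (mod 211)
193^64 ≡ 203 (mod 211)
193^105 = 193^(64+32+8+1) ≡ 1 (mod 211).
Result is 1, so (-18/211) = 1.

1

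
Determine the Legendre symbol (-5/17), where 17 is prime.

-1

First reduce: -5 ≡ 12 (mod 17).
Pull out 2^2: since 17 ≡ 1 (mod 8), (2/17) = +1, so (2/17)^2 = +1.
Reciprocity: 3 ≡ 3 and 17 ≡ 1 (mod 4), so (3/17) = +(17/3).
Reduce top mod 3: now compute (2/3).
Pull out 2: since 3 ≡ 3 (mod 8), (2/3) = -1.
Reached (1/3) = 1. Collecting the sign flips along the way, the symbol is -1.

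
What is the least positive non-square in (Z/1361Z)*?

(2/1361) = +1, so 2 is a residue.
(3/1361) = −1, so 3 is the smallest positive non-residue mod 1361.

3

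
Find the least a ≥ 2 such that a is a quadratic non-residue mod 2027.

(2/2027) = −1, so 2 is the smallest positive non-residue mod 2027.

2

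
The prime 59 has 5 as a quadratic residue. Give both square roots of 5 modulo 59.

8, 51

Since 59 ≡ 3 (mod 4), a square root of 5 is 5^((59+1)/4) = 5^15 mod 59.
Repeated squaring: 5^2≡25, 5^4≡35, 5^8≡45 (mod 59).
5^15 = 5^(8+4+2+1) ≡ 51 (mod 59).
Check: 51² = 2601 ≡ 5 (mod 59). The two roots are 8 and 51.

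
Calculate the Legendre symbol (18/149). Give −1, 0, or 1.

Euler's criterion: (18/149) ≡ 18^74 (mod 149).
18^2 ≡ 26 (mod 149)
18^4 ≡ 80 (mod 149)
18^8 ≡ 142 (mod 149)
18^16 ≡ 49 (mod 149)
18^32 ≡ 17 (mod 149)
18^64 ≡ 140 (mod 149)
18^74 = 18^(64+8+2) ≡ 148 (mod 149).
Result is 148 ≡ −1, so (18/149) = −1.

-1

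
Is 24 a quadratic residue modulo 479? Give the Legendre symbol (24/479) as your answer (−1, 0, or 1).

1

Euler's criterion: (24/479) ≡ 24^239 (mod 479).
24^2 ≡ 97 (mod 479)
24^4 ≡ 308 (mod 479)
24^8 ≡ 22 (mod 479)
24^16 ≡ 5 (mod 479)
24^32 ≡ 25 (mod 479)
24^64 ≡ 146 (mod 479)
24^128 ≡ 240 (mod 479)
24^239 = 24^(128+64+32+8+4+2+1) ≡ 1 (mod 479).
Result is 1, so (24/479) = 1.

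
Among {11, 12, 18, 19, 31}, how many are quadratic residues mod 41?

2

(11/41) = -1 → non-residue.
(12/41) = -1 → non-residue.
(18/41) = +1 → QR.
(19/41) = -1 → non-residue.
(31/41) = +1 → QR.
Total quadratic residues among the 5: 2.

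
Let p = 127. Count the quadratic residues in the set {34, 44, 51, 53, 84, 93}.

(34/127) = +1 → QR.
(44/127) = +1 → QR.
(51/127) = -1 → non-residue.
(53/127) = -1 → non-residue.
(84/127) = +1 → QR.
(93/127) = -1 → non-residue.
Total quadratic residues among the 6: 3.

3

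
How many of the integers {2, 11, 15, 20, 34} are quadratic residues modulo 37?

(2/37) = -1 → non-residue.
(11/37) = +1 → QR.
(15/37) = -1 → non-residue.
(20/37) = -1 → non-residue.
(34/37) = +1 → QR.
Total quadratic residues among the 5: 2.

2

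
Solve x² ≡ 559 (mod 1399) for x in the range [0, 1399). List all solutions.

Since 1399 ≡ 3 (mod 4), a square root of 559 is 559^((1399+1)/4) = 559^350 mod 1399.
Repeated squaring: 559^2≡504, 559^4≡797, 559^8≡63, 559^16≡1171, 559^32≡221, 559^64≡1275, 559^128≡1386, 559^256≡169 (mod 1399).
559^350 = 559^(256+64+16+8+4+2) ≡ 393 (mod 1399).
Check: 393² = 154449 ≡ 559 (mod 1399). The two roots are 393 and 1006.

393, 1006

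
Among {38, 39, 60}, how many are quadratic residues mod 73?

(38/73) = +1 → QR.
(39/73) = -1 → non-residue.
(60/73) = -1 → non-residue.
Total quadratic residues among the 3: 1.

1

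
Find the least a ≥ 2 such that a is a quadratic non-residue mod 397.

(2/397) = −1, so 2 is the smallest positive non-residue mod 397.

2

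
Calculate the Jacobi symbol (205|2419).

Reciprocity: 205 ≡ 1 and 2419 ≡ 3 (mod 4), so (205/2419) = +(2419/205).
Reduce top mod 205: now compute (164/205).
Pull out 2^2: since 205 ≡ 5 (mod 8), (2/205) = -1, so (2/205)^2 = +1.
Reciprocity: 41 ≡ 1 and 205 ≡ 1 (mod 4), so (41/205) = +(205/41).
Reduce top mod 41: now compute (0/41).
Top reduces to 0: gcd > 1, so the symbol is 0.

0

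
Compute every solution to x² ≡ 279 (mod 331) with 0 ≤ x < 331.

Since 331 ≡ 3 (mod 4), a square root of 279 is 279^((331+1)/4) = 279^83 mod 331.
Repeated squaring: 279^2≡56, 279^4≡157, 279^8≡155, 279^16≡193, 279^32≡177, 279^64≡215 (mod 331).
279^83 = 279^(64+16+2+1) ≡ 96 (mod 331).
Check: 96² = 9216 ≡ 279 (mod 331). The two roots are 96 and 235.

96, 235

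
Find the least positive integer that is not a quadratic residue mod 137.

(2/137) = +1, so 2 is a residue.
(3/137) = −1, so 3 is the smallest positive non-residue mod 137.

3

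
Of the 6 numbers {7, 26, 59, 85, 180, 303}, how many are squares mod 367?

(7/367) = +1 → QR.
(26/367) = +1 → QR.
(59/367) = +1 → QR.
(85/367) = +1 → QR.
(180/367) = -1 → non-residue.
(303/367) = -1 → non-residue.
Total quadratic residues among the 6: 4.

4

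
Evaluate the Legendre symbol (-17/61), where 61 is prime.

Euler's criterion: (-17/61) ≡ 44^30 (mod 61).
44^2 ≡ 45 (mod 61)
44^4 ≡ 12 (mod 61)
44^8 ≡ 22 (mod 61)
44^16 ≡ 57 (mod 61)
44^30 = 44^(16+8+4+2) ≡ 60 (mod 61).
Result is 60 ≡ −1, so (-17/61) = −1.

-1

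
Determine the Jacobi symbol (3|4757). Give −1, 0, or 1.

Reciprocity: 3 ≡ 3 and 4757 ≡ 1 (mod 4), so (3/4757) = +(4757/3).
Reduce top mod 3: now compute (2/3).
Pull out 2: since 3 ≡ 3 (mod 8), (2/3) = -1.
Reached (1/3) = 1. Collecting the sign flips along the way, the symbol is -1.

-1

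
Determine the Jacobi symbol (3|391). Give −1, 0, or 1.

-1

Reciprocity: 3 ≡ 3 and 391 ≡ 3 (mod 4), so (3/391) = −(391/3).
Reduce top mod 3: now compute (1/3).
Reached (1/3) = 1. Collecting the sign flips along the way, the symbol is -1.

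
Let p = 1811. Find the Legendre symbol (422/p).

Pull out 2: since 1811 ≡ 3 (mod 8), (2/1811) = -1.
Reciprocity: 211 ≡ 3 and 1811 ≡ 3 (mod 4), so (211/1811) = −(1811/211).
Reduce top mod 211: now compute (123/211).
Reciprocity: 123 ≡ 3 and 211 ≡ 3 (mod 4), so (123/211) = −(211/123).
Reduce top mod 123: now compute (88/123).
Pull out 2^3: since 123 ≡ 3 (mod 8), (2/123) = -1, so (2/123)^3 = -1.
Reciprocity: 11 ≡ 3 and 123 ≡ 3 (mod 4), so (11/123) = −(123/11).
Reduce top mod 11: now compute (2/11).
Pull out 2: since 11 ≡ 3 (mod 8), (2/11) = -1.
Reached (1/11) = 1. Collecting the sign flips along the way, the symbol is +1.

1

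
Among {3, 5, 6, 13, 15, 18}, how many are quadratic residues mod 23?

4

(3/23) = +1 → QR.
(5/23) = -1 → non-residue.
(6/23) = +1 → QR.
(13/23) = +1 → QR.
(15/23) = -1 → non-residue.
(18/23) = +1 → QR.
Total quadratic residues among the 6: 4.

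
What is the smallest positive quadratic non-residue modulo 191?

7

(2/191) = +1, so 2 is a residue.
(3/191) = +1, so 3 is a residue.
(4/191) = +1, so 4 is a residue.
(5/191) = +1, so 5 is a residue.
(6/191) = +1, so 6 is a residue.
(7/191) = −1, so 7 is the smallest positive non-residue mod 191.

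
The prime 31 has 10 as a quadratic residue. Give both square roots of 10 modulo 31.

Since 31 ≡ 3 (mod 4), a square root of 10 is 10^((31+1)/4) = 10^8 mod 31.
Repeated squaring: 10^2≡7, 10^4≡18, 10^8≡14 (mod 31).
10^8 = 10^(8) ≡ 14 (mod 31).
Check: 14² = 196 ≡ 10 (mod 31). The two roots are 14 and 17.

14, 17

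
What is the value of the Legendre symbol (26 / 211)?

-1

Euler's criterion: (26/211) ≡ 26^105 (mod 211).
26^2 ≡ 43 (mod 211)
26^4 ≡ 161 (mod 211)
26^8 ≡ 179 (mod 211)
26^16 ≡ 180 (mod 211)
26^32 ≡ 117 (mod 211)
26^64 ≡ 185 (mod 211)
26^105 = 26^(64+32+8+1) ≡ 210 (mod 211).
Result is 210 ≡ −1, so (26/211) = −1.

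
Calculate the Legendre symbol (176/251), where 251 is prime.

Euler's criterion: (176/251) ≡ 176^125 (mod 251).
176^2 ≡ 103 (mod 251)
176^4 ≡ 67 (mod 251)
176^8 ≡ 222 (mod 251)
176^16 ≡ 88 (mod 251)
176^32 ≡ 214 (mod 251)
176^64 ≡ 114 (mod 251)
176^125 = 176^(64+32+16+8+4+1) ≡ 250 (mod 251).
Result is 250 ≡ −1, so (176/251) = −1.

-1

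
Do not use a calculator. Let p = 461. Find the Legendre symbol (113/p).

1

Reciprocity: 113 ≡ 1 and 461 ≡ 1 (mod 4), so (113/461) = +(461/113).
Reduce top mod 113: now compute (9/113).
Reciprocity: 9 ≡ 1 and 113 ≡ 1 (mod 4), so (9/113) = +(113/9).
Reduce top mod 9: now compute (5/9).
Reciprocity: 5 ≡ 1 and 9 ≡ 1 (mod 4), so (5/9) = +(9/5).
Reduce top mod 5: now compute (4/5).
Pull out 2^2: since 5 ≡ 5 (mod 8), (2/5) = -1, so (2/5)^2 = +1.
Reached (1/5) = 1. Collecting the sign flips along the way, the symbol is +1.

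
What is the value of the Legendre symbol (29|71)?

Euler's criterion: (29/71) ≡ 29^35 (mod 71).
29^2 ≡ 60 (mod 71)
29^4 ≡ 50 (mod 71)
29^8 ≡ 15 (mod 71)
29^16 ≡ 12 (mod 71)
29^32 ≡ 2 (mod 71)
29^35 = 29^(32+2+1) ≡ 1 (mod 71).
Result is 1, so (29/71) = 1.

1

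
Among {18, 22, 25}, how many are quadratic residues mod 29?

(18/29) = -1 → non-residue.
(22/29) = +1 → QR.
(25/29) = +1 → QR.
Total quadratic residues among the 3: 2.

2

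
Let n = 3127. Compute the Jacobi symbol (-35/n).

First reduce: -35 ≡ 3092 (mod 3127).
Pull out 2^2: since 3127 ≡ 7 (mod 8), (2/3127) = +1, so (2/3127)^2 = +1.
Reciprocity: 773 ≡ 1 and 3127 ≡ 3 (mod 4), so (773/3127) = +(3127/773).
Reduce top mod 773: now compute (35/773).
Reciprocity: 35 ≡ 3 and 773 ≡ 1 (mod 4), so (35/773) = +(773/35).
Reduce top mod 35: now compute (3/35).
Reciprocity: 3 ≡ 3 and 35 ≡ 3 (mod 4), so (3/35) = −(35/3).
Reduce top mod 3: now compute (2/3).
Pull out 2: since 3 ≡ 3 (mod 8), (2/3) = -1.
Reached (1/3) = 1. Collecting the sign flips along the way, the symbol is +1.

1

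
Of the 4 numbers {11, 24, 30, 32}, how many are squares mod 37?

(11/37) = +1 → QR.
(24/37) = -1 → non-residue.
(30/37) = +1 → QR.
(32/37) = -1 → non-residue.
Total quadratic residues among the 4: 2.

2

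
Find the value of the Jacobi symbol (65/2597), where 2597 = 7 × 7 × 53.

-1

Reciprocity: 65 ≡ 1 and 2597 ≡ 1 (mod 4), so (65/2597) = +(2597/65).
Reduce top mod 65: now compute (62/65).
Pull out 2: since 65 ≡ 1 (mod 8), (2/65) = +1.
Reciprocity: 31 ≡ 3 and 65 ≡ 1 (mod 4), so (31/65) = +(65/31).
Reduce top mod 31: now compute (3/31).
Reciprocity: 3 ≡ 3 and 31 ≡ 3 (mod 4), so (3/31) = −(31/3).
Reduce top mod 3: now compute (1/3).
Reached (1/3) = 1. Collecting the sign flips along the way, the symbol is -1.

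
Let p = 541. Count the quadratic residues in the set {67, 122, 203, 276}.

(67/541) = -1 → non-residue.
(122/541) = +1 → QR.
(203/541) = -1 → non-residue.
(276/541) = +1 → QR.
Total quadratic residues among the 4: 2.

2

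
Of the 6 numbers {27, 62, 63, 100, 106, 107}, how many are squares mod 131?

5

(27/131) = +1 → QR.
(62/131) = +1 → QR.
(63/131) = +1 → QR.
(100/131) = +1 → QR.
(106/131) = -1 → non-residue.
(107/131) = +1 → QR.
Total quadratic residues among the 6: 5.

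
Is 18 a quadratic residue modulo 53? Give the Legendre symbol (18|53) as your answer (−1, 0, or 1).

-1

Pull out 2: since 53 ≡ 5 (mod 8), (2/53) = -1.
Reciprocity: 9 ≡ 1 and 53 ≡ 1 (mod 4), so (9/53) = +(53/9).
Reduce top mod 9: now compute (8/9).
Pull out 2^3: since 9 ≡ 1 (mod 8), (2/9) = +1, so (2/9)^3 = +1.
Reached (1/9) = 1. Collecting the sign flips along the way, the symbol is -1.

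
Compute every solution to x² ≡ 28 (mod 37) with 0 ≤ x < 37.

37 ≡ 1 (mod 4), so we find a root by search.
Trying successive values, 18² = 324 ≡ 28 (mod 37). The other root is 37 − 18 = 19.

18, 19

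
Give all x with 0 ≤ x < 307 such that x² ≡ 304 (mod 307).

Since 307 ≡ 3 (mod 4), a square root of 304 is 304^((307+1)/4) = 304^77 mod 307.
Repeated squaring: 304^2≡9, 304^4≡81, 304^8≡114, 304^16≡102, 304^32≡273, 304^64≡235 (mod 307).
304^77 = 304^(64+8+4+1) ≡ 272 (mod 307).
Check: 272² = 73984 ≡ 304 (mod 307). The two roots are 35 and 272.

35, 272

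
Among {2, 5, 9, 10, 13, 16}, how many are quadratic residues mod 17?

(2/17) = +1 → QR.
(5/17) = -1 → non-residue.
(9/17) = +1 → QR.
(10/17) = -1 → non-residue.
(13/17) = +1 → QR.
(16/17) = +1 → QR.
Total quadratic residues among the 6: 4.

4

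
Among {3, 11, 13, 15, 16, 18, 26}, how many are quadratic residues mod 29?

2

(3/29) = -1 → non-residue.
(11/29) = -1 → non-residue.
(13/29) = +1 → QR.
(15/29) = -1 → non-residue.
(16/29) = +1 → QR.
(18/29) = -1 → non-residue.
(26/29) = -1 → non-residue.
Total quadratic residues among the 7: 2.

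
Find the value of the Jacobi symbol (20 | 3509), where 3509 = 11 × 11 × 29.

Pull out 2^2: since 3509 ≡ 5 (mod 8), (2/3509) = -1, so (2/3509)^2 = +1.
Reciprocity: 5 ≡ 1 and 3509 ≡ 1 (mod 4), so (5/3509) = +(3509/5).
Reduce top mod 5: now compute (4/5).
Pull out 2^2: since 5 ≡ 5 (mod 8), (2/5) = -1, so (2/5)^2 = +1.
Reached (1/5) = 1. Collecting the sign flips along the way, the symbol is +1.

1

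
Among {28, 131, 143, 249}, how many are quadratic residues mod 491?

(28/491) = -1 → non-residue.
(131/491) = +1 → QR.
(143/491) = +1 → QR.
(249/491) = +1 → QR.
Total quadratic residues among the 4: 3.

3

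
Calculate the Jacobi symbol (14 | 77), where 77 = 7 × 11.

Pull out 2: since 77 ≡ 5 (mod 8), (2/77) = -1.
Reciprocity: 7 ≡ 3 and 77 ≡ 1 (mod 4), so (7/77) = +(77/7).
Reduce top mod 7: now compute (0/7).
Top reduces to 0: gcd > 1, so the symbol is 0.

0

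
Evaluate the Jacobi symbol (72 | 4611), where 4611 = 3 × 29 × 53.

Pull out 2^3: since 4611 ≡ 3 (mod 8), (2/4611) = -1, so (2/4611)^3 = -1.
Reciprocity: 9 ≡ 1 and 4611 ≡ 3 (mod 4), so (9/4611) = +(4611/9).
Reduce top mod 9: now compute (3/9).
Reciprocity: 3 ≡ 3 and 9 ≡ 1 (mod 4), so (3/9) = +(9/3).
Reduce top mod 3: now compute (0/3).
Top reduces to 0: gcd > 1, so the symbol is 0.

0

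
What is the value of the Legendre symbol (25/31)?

1

Euler's criterion: (25/31) ≡ 25^15 (mod 31).
25^2 ≡ 5 (mod 31)
25^4 ≡ 25 (mod 31)
25^8 ≡ 5 (mod 31)
25^15 = 25^(8+4+2+1) ≡ 1 (mod 31).
Result is 1, so (25/31) = 1.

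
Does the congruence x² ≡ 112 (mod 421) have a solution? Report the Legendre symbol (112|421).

Pull out 2^4: since 421 ≡ 5 (mod 8), (2/421) = -1, so (2/421)^4 = +1.
Reciprocity: 7 ≡ 3 and 421 ≡ 1 (mod 4), so (7/421) = +(421/7).
Reduce top mod 7: now compute (1/7).
Reached (1/7) = 1. Collecting the sign flips along the way, the symbol is +1.

1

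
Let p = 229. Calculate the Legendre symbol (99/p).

1

Reciprocity: 99 ≡ 3 and 229 ≡ 1 (mod 4), so (99/229) = +(229/99).
Reduce top mod 99: now compute (31/99).
Reciprocity: 31 ≡ 3 and 99 ≡ 3 (mod 4), so (31/99) = −(99/31).
Reduce top mod 31: now compute (6/31).
Pull out 2: since 31 ≡ 7 (mod 8), (2/31) = +1.
Reciprocity: 3 ≡ 3 and 31 ≡ 3 (mod 4), so (3/31) = −(31/3).
Reduce top mod 3: now compute (1/3).
Reached (1/3) = 1. Collecting the sign flips along the way, the symbol is +1.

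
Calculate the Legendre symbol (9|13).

1

Reciprocity: 9 ≡ 1 and 13 ≡ 1 (mod 4), so (9/13) = +(13/9).
Reduce top mod 9: now compute (4/9).
Pull out 2^2: since 9 ≡ 1 (mod 8), (2/9) = +1, so (2/9)^2 = +1.
Reached (1/9) = 1. Collecting the sign flips along the way, the symbol is +1.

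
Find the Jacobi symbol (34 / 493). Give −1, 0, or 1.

0

Pull out 2: since 493 ≡ 5 (mod 8), (2/493) = -1.
Reciprocity: 17 ≡ 1 and 493 ≡ 1 (mod 4), so (17/493) = +(493/17).
Reduce top mod 17: now compute (0/17).
Top reduces to 0: gcd > 1, so the symbol is 0.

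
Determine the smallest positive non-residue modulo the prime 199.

(2/199) = +1, so 2 is a residue.
(3/199) = −1, so 3 is the smallest positive non-residue mod 199.

3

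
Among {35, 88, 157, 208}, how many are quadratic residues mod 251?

3

(35/251) = +1 → QR.
(88/251) = +1 → QR.
(157/251) = -1 → non-residue.
(208/251) = +1 → QR.
Total quadratic residues among the 4: 3.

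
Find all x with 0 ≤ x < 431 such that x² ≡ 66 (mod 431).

114, 317

Since 431 ≡ 3 (mod 4), a square root of 66 is 66^((431+1)/4) = 66^108 mod 431.
Repeated squaring: 66^2≡46, 66^4≡392, 66^8≡228, 66^16≡264, 66^32≡305, 66^64≡360 (mod 431).
66^108 = 66^(64+32+8+4) ≡ 114 (mod 431).
Check: 114² = 12996 ≡ 66 (mod 431). The two roots are 114 and 317.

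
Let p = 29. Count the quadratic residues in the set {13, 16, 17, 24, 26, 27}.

(13/29) = +1 → QR.
(16/29) = +1 → QR.
(17/29) = -1 → non-residue.
(24/29) = +1 → QR.
(26/29) = -1 → non-residue.
(27/29) = -1 → non-residue.
Total quadratic residues among the 6: 3.

3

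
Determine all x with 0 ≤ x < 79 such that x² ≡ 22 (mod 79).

Since 79 ≡ 3 (mod 4), a square root of 22 is 22^((79+1)/4) = 22^20 mod 79.
Repeated squaring: 22^2≡10, 22^4≡21, 22^8≡46, 22^16≡62 (mod 79).
22^20 = 22^(16+4) ≡ 38 (mod 79).
Check: 38² = 1444 ≡ 22 (mod 79). The two roots are 38 and 41.

38, 41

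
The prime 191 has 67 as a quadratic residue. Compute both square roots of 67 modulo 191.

81, 110

Since 191 ≡ 3 (mod 4), a square root of 67 is 67^((191+1)/4) = 67^48 mod 191.
Repeated squaring: 67^2≡96, 67^4≡48, 67^8≡12, 67^16≡144, 67^32≡108 (mod 191).
67^48 = 67^(32+16) ≡ 81 (mod 191).
Check: 81² = 6561 ≡ 67 (mod 191). The two roots are 81 and 110.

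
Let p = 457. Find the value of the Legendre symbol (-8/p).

Euler's criterion: (-8/457) ≡ 449^228 (mod 457).
449^2 ≡ 64 (mod 457)
449^4 ≡ 440 (mod 457)
449^8 ≡ 289 (mod 457)
449^16 ≡ 347 (mod 457)
449^32 ≡ 218 (mod 457)
449^64 ≡ 453 (mod 457)
449^128 ≡ 16 (mod 457)
449^228 = 449^(128+64+32+4) ≡ 1 (mod 457).
Result is 1, so (-8/457) = 1.

1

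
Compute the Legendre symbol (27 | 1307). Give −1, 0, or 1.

Reciprocity: 27 ≡ 3 and 1307 ≡ 3 (mod 4), so (27/1307) = −(1307/27).
Reduce top mod 27: now compute (11/27).
Reciprocity: 11 ≡ 3 and 27 ≡ 3 (mod 4), so (11/27) = −(27/11).
Reduce top mod 11: now compute (5/11).
Reciprocity: 5 ≡ 1 and 11 ≡ 3 (mod 4), so (5/11) = +(11/5).
Reduce top mod 5: now compute (1/5).
Reached (1/5) = 1. Collecting the sign flips along the way, the symbol is +1.

1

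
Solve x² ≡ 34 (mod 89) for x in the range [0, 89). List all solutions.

89 ≡ 1 (mod 4), so we find a root by search.
Trying successive values, 37² = 1369 ≡ 34 (mod 89). The other root is 89 − 37 = 52.

37, 52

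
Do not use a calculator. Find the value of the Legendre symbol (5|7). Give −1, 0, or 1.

Reciprocity: 5 ≡ 1 and 7 ≡ 3 (mod 4), so (5/7) = +(7/5).
Reduce top mod 5: now compute (2/5).
Pull out 2: since 5 ≡ 5 (mod 8), (2/5) = -1.
Reached (1/5) = 1. Collecting the sign flips along the way, the symbol is -1.

-1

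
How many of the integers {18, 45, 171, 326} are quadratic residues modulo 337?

1

(18/337) = +1 → QR.
(45/337) = -1 → non-residue.
(171/337) = -1 → non-residue.
(326/337) = -1 → non-residue.
Total quadratic residues among the 4: 1.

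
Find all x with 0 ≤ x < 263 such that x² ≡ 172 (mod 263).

31, 232

Since 263 ≡ 3 (mod 4), a square root of 172 is 172^((263+1)/4) = 172^66 mod 263.
Repeated squaring: 172^2≡128, 172^4≡78, 172^8≡35, 172^16≡173, 172^32≡210, 172^64≡179 (mod 263).
172^66 = 172^(64+2) ≡ 31 (mod 263).
Check: 31² = 961 ≡ 172 (mod 263). The two roots are 31 and 232.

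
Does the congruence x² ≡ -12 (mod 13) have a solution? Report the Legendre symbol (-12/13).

First reduce: -12 ≡ 1 (mod 13).
Reached (1/13) = 1. Collecting the sign flips along the way, the symbol is +1.

1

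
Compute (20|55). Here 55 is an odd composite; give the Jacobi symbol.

0

Pull out 2^2: since 55 ≡ 7 (mod 8), (2/55) = +1, so (2/55)^2 = +1.
Reciprocity: 5 ≡ 1 and 55 ≡ 3 (mod 4), so (5/55) = +(55/5).
Reduce top mod 5: now compute (0/5).
Top reduces to 0: gcd > 1, so the symbol is 0.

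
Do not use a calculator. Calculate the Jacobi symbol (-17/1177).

First reduce: -17 ≡ 1160 (mod 1177).
Pull out 2^3: since 1177 ≡ 1 (mod 8), (2/1177) = +1, so (2/1177)^3 = +1.
Reciprocity: 145 ≡ 1 and 1177 ≡ 1 (mod 4), so (145/1177) = +(1177/145).
Reduce top mod 145: now compute (17/145).
Reciprocity: 17 ≡ 1 and 145 ≡ 1 (mod 4), so (17/145) = +(145/17).
Reduce top mod 17: now compute (9/17).
Reciprocity: 9 ≡ 1 and 17 ≡ 1 (mod 4), so (9/17) = +(17/9).
Reduce top mod 9: now compute (8/9).
Pull out 2^3: since 9 ≡ 1 (mod 8), (2/9) = +1, so (2/9)^3 = +1.
Reached (1/9) = 1. Collecting the sign flips along the way, the symbol is +1.

1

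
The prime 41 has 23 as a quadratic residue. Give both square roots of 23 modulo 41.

41 ≡ 1 (mod 4), so we find a root by search.
Trying successive values, 8² = 64 ≡ 23 (mod 41). The other root is 41 − 8 = 33.

8, 33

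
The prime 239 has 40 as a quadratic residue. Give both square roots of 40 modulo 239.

Since 239 ≡ 3 (mod 4), a square root of 40 is 40^((239+1)/4) = 40^60 mod 239.
Repeated squaring: 40^2≡166, 40^4≡71, 40^8≡22, 40^16≡6, 40^32≡36 (mod 239).
40^60 = 40^(32+16+8+4) ≡ 163 (mod 239).
Check: 163² = 26569 ≡ 40 (mod 239). The two roots are 76 and 163.

76, 163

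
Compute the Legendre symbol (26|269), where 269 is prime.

Euler's criterion: (26/269) ≡ 26^134 (mod 269).
26^2 ≡ 138 (mod 269)
26^4 ≡ 214 (mod 269)
26^8 ≡ 66 (mod 269)
26^16 ≡ 52 (mod 269)
26^32 ≡ 14 (mod 269)
26^64 ≡ 196 (mod 269)
26^128 ≡ 218 (mod 269)
26^134 = 26^(128+4+2) ≡ 268 (mod 269).
Result is 268 ≡ −1, so (26/269) = −1.

-1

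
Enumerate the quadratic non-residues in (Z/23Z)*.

Square k = 1,…,11 (k and 23−k give the same square):
1²=1, 2²=4, 3²=9, 4²=16, 5²≡2, 6²≡13, 7²≡3, 8²≡18, 9²≡12, 10²≡8, 11²≡6 (mod 23).
The residues are {1, 2, 3, 4, 6, 8, 9, 12, 13, 16, 18}; the non-residues are the remaining 11 nonzero classes.

5, 7, 10, 11, 14, 15, 17, 19, 20, 21, 22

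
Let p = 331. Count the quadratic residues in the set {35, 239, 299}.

(35/331) = -1 → non-residue.
(239/331) = +1 → QR.
(299/331) = +1 → QR.
Total quadratic residues among the 3: 2.

2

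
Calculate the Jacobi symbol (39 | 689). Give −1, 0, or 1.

Reciprocity: 39 ≡ 3 and 689 ≡ 1 (mod 4), so (39/689) = +(689/39).
Reduce top mod 39: now compute (26/39).
Pull out 2: since 39 ≡ 7 (mod 8), (2/39) = +1.
Reciprocity: 13 ≡ 1 and 39 ≡ 3 (mod 4), so (13/39) = +(39/13).
Reduce top mod 13: now compute (0/13).
Top reduces to 0: gcd > 1, so the symbol is 0.

0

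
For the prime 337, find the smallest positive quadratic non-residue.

(2/337) = +1, so 2 is a residue.
(3/337) = +1, so 3 is a residue.
(4/337) = +1, so 4 is a residue.
(5/337) = −1, so 5 is the smallest positive non-residue mod 337.

5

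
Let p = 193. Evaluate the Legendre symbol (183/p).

Reciprocity: 183 ≡ 3 and 193 ≡ 1 (mod 4), so (183/193) = +(193/183).
Reduce top mod 183: now compute (10/183).
Pull out 2: since 183 ≡ 7 (mod 8), (2/183) = +1.
Reciprocity: 5 ≡ 1 and 183 ≡ 3 (mod 4), so (5/183) = +(183/5).
Reduce top mod 5: now compute (3/5).
Reciprocity: 3 ≡ 3 and 5 ≡ 1 (mod 4), so (3/5) = +(5/3).
Reduce top mod 3: now compute (2/3).
Pull out 2: since 3 ≡ 3 (mod 8), (2/3) = -1.
Reached (1/3) = 1. Collecting the sign flips along the way, the symbol is -1.

-1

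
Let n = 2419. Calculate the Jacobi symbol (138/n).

-1

Pull out 2: since 2419 ≡ 3 (mod 8), (2/2419) = -1.
Reciprocity: 69 ≡ 1 and 2419 ≡ 3 (mod 4), so (69/2419) = +(2419/69).
Reduce top mod 69: now compute (4/69).
Pull out 2^2: since 69 ≡ 5 (mod 8), (2/69) = -1, so (2/69)^2 = +1.
Reached (1/69) = 1. Collecting the sign flips along the way, the symbol is -1.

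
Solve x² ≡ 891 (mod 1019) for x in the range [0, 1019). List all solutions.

Since 1019 ≡ 3 (mod 4), a square root of 891 is 891^((1019+1)/4) = 891^255 mod 1019.
Repeated squaring: 891^2≡80, 891^4≡286, 891^8≡276, 891^16≡770, 891^32≡861, 891^64≡508, 891^128≡257 (mod 1019).
891^255 = 891^(128+64+32+16+8+4+2+1) ≡ 909 (mod 1019).
Check: 909² = 826281 ≡ 891 (mod 1019). The two roots are 110 and 909.

110, 909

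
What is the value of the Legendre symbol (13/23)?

Euler's criterion: (13/23) ≡ 13^11 (mod 23).
13^2 ≡ 8 (mod 23)
13^4 ≡ 18 (mod 23)
13^8 ≡ 2 (mod 23)
13^11 = 13^(8+2+1) ≡ 1 (mod 23).
Result is 1, so (13/23) = 1.

1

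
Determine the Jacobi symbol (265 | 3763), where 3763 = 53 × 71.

0

Reciprocity: 265 ≡ 1 and 3763 ≡ 3 (mod 4), so (265/3763) = +(3763/265).
Reduce top mod 265: now compute (53/265).
Reciprocity: 53 ≡ 1 and 265 ≡ 1 (mod 4), so (53/265) = +(265/53).
Reduce top mod 53: now compute (0/53).
Top reduces to 0: gcd > 1, so the symbol is 0.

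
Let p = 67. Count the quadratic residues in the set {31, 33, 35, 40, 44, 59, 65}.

(31/67) = -1 → non-residue.
(33/67) = +1 → QR.
(35/67) = +1 → QR.
(40/67) = +1 → QR.
(44/67) = -1 → non-residue.
(59/67) = +1 → QR.
(65/67) = +1 → QR.
Total quadratic residues among the 7: 5.

5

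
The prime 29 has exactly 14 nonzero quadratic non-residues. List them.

2 3 8 10 11 12 14 15 17 18 19 21 26 27

Square k = 1,…,14 (k and 29−k give the same square):
1²=1, 2²=4, 3²=9, 4²=16, 5²=25, 6²≡7, 7²≡20, 8²≡6, 9²≡23, 10²≡13, 11²≡5, 12²≡28, 13²≡24, 14²≡22 (mod 29).
The residues are {1, 4, 5, 6, 7, 9, 13, 16, 20, 22, 23, 24, 25, 28}; the non-residues are the remaining 14 nonzero classes.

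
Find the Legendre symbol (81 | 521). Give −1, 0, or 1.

Reciprocity: 81 ≡ 1 and 521 ≡ 1 (mod 4), so (81/521) = +(521/81).
Reduce top mod 81: now compute (35/81).
Reciprocity: 35 ≡ 3 and 81 ≡ 1 (mod 4), so (35/81) = +(81/35).
Reduce top mod 35: now compute (11/35).
Reciprocity: 11 ≡ 3 and 35 ≡ 3 (mod 4), so (11/35) = −(35/11).
Reduce top mod 11: now compute (2/11).
Pull out 2: since 11 ≡ 3 (mod 8), (2/11) = -1.
Reached (1/11) = 1. Collecting the sign flips along the way, the symbol is +1.

1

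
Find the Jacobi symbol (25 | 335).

Reciprocity: 25 ≡ 1 and 335 ≡ 3 (mod 4), so (25/335) = +(335/25).
Reduce top mod 25: now compute (10/25).
Pull out 2: since 25 ≡ 1 (mod 8), (2/25) = +1.
Reciprocity: 5 ≡ 1 and 25 ≡ 1 (mod 4), so (5/25) = +(25/5).
Reduce top mod 5: now compute (0/5).
Top reduces to 0: gcd > 1, so the symbol is 0.

0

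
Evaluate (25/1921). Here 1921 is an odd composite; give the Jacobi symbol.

Reciprocity: 25 ≡ 1 and 1921 ≡ 1 (mod 4), so (25/1921) = +(1921/25).
Reduce top mod 25: now compute (21/25).
Reciprocity: 21 ≡ 1 and 25 ≡ 1 (mod 4), so (21/25) = +(25/21).
Reduce top mod 21: now compute (4/21).
Pull out 2^2: since 21 ≡ 5 (mod 8), (2/21) = -1, so (2/21)^2 = +1.
Reached (1/21) = 1. Collecting the sign flips along the way, the symbol is +1.

1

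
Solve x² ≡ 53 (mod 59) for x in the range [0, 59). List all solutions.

17, 42

Since 59 ≡ 3 (mod 4), a square root of 53 is 53^((59+1)/4) = 53^15 mod 59.
Repeated squaring: 53^2≡36, 53^4≡57, 53^8≡4 (mod 59).
53^15 = 53^(8+4+2+1) ≡ 17 (mod 59).
Check: 17² = 289 ≡ 53 (mod 59). The two roots are 17 and 42.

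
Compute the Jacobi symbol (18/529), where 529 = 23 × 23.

Pull out 2: since 529 ≡ 1 (mod 8), (2/529) = +1.
Reciprocity: 9 ≡ 1 and 529 ≡ 1 (mod 4), so (9/529) = +(529/9).
Reduce top mod 9: now compute (7/9).
Reciprocity: 7 ≡ 3 and 9 ≡ 1 (mod 4), so (7/9) = +(9/7).
Reduce top mod 7: now compute (2/7).
Pull out 2: since 7 ≡ 7 (mod 8), (2/7) = +1.
Reached (1/7) = 1. Collecting the sign flips along the way, the symbol is +1.

1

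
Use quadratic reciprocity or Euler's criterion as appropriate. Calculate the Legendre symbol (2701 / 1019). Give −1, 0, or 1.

-1

First reduce: 2701 ≡ 663 (mod 1019).
Reciprocity: 663 ≡ 3 and 1019 ≡ 3 (mod 4), so (663/1019) = −(1019/663).
Reduce top mod 663: now compute (356/663).
Pull out 2^2: since 663 ≡ 7 (mod 8), (2/663) = +1, so (2/663)^2 = +1.
Reciprocity: 89 ≡ 1 and 663 ≡ 3 (mod 4), so (89/663) = +(663/89).
Reduce top mod 89: now compute (40/89).
Pull out 2^3: since 89 ≡ 1 (mod 8), (2/89) = +1, so (2/89)^3 = +1.
Reciprocity: 5 ≡ 1 and 89 ≡ 1 (mod 4), so (5/89) = +(89/5).
Reduce top mod 5: now compute (4/5).
Pull out 2^2: since 5 ≡ 5 (mod 8), (2/5) = -1, so (2/5)^2 = +1.
Reached (1/5) = 1. Collecting the sign flips along the way, the symbol is -1.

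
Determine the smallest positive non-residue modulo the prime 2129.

(2/2129) = +1, so 2 is a residue.
(3/2129) = −1, so 3 is the smallest positive non-residue mod 2129.

3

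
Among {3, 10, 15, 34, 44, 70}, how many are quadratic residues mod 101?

(3/101) = -1 → non-residue.
(10/101) = -1 → non-residue.
(15/101) = -1 → non-residue.
(34/101) = -1 → non-residue.
(44/101) = -1 → non-residue.
(70/101) = +1 → QR.
Total quadratic residues among the 6: 1.

1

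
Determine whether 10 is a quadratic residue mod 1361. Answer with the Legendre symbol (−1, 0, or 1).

Pull out 2: since 1361 ≡ 1 (mod 8), (2/1361) = +1.
Reciprocity: 5 ≡ 1 and 1361 ≡ 1 (mod 4), so (5/1361) = +(1361/5).
Reduce top mod 5: now compute (1/5).
Reached (1/5) = 1. Collecting the sign flips along the way, the symbol is +1.

1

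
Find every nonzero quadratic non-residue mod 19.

2 3 8 10 12 13 14 15 18

Square k = 1,…,9 (k and 19−k give the same square):
1²=1, 2²=4, 3²=9, 4²=16, 5²≡6, 6²≡17, 7²≡11, 8²≡7, 9²≡5 (mod 19).
The residues are {1, 4, 5, 6, 7, 9, 11, 16, 17}; the non-residues are the remaining 9 nonzero classes.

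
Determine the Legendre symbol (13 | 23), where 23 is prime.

Reciprocity: 13 ≡ 1 and 23 ≡ 3 (mod 4), so (13/23) = +(23/13).
Reduce top mod 13: now compute (10/13).
Pull out 2: since 13 ≡ 5 (mod 8), (2/13) = -1.
Reciprocity: 5 ≡ 1 and 13 ≡ 1 (mod 4), so (5/13) = +(13/5).
Reduce top mod 5: now compute (3/5).
Reciprocity: 3 ≡ 3 and 5 ≡ 1 (mod 4), so (3/5) = +(5/3).
Reduce top mod 3: now compute (2/3).
Pull out 2: since 3 ≡ 3 (mod 8), (2/3) = -1.
Reached (1/3) = 1. Collecting the sign flips along the way, the symbol is +1.

1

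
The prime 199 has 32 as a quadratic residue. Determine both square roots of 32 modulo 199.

Since 199 ≡ 3 (mod 4), a square root of 32 is 32^((199+1)/4) = 32^50 mod 199.
Repeated squaring: 32^2≡29, 32^4≡45, 32^8≡35, 32^16≡31, 32^32≡165 (mod 199).
32^50 = 32^(32+16+2) ≡ 80 (mod 199).
Check: 80² = 6400 ≡ 32 (mod 199). The two roots are 80 and 119.

80, 119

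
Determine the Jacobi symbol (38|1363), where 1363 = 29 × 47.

Pull out 2: since 1363 ≡ 3 (mod 8), (2/1363) = -1.
Reciprocity: 19 ≡ 3 and 1363 ≡ 3 (mod 4), so (19/1363) = −(1363/19).
Reduce top mod 19: now compute (14/19).
Pull out 2: since 19 ≡ 3 (mod 8), (2/19) = -1.
Reciprocity: 7 ≡ 3 and 19 ≡ 3 (mod 4), so (7/19) = −(19/7).
Reduce top mod 7: now compute (5/7).
Reciprocity: 5 ≡ 1 and 7 ≡ 3 (mod 4), so (5/7) = +(7/5).
Reduce top mod 5: now compute (2/5).
Pull out 2: since 5 ≡ 5 (mod 8), (2/5) = -1.
Reached (1/5) = 1. Collecting the sign flips along the way, the symbol is -1.

-1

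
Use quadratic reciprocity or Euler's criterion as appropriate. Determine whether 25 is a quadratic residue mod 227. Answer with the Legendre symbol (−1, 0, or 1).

Euler's criterion: (25/227) ≡ 25^113 (mod 227).
25^2 ≡ 171 (mod 227)
25^4 ≡ 185 (mod 227)
25^8 ≡ 175 (mod 227)
25^16 ≡ 207 (mod 227)
25^32 ≡ 173 (mod 227)
25^64 ≡ 192 (mod 227)
25^113 = 25^(64+32+16+1) ≡ 1 (mod 227).
Result is 1, so (25/227) = 1.

1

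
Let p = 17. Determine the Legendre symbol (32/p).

First reduce: 32 ≡ 15 (mod 17).
Reciprocity: 15 ≡ 3 and 17 ≡ 1 (mod 4), so (15/17) = +(17/15).
Reduce top mod 15: now compute (2/15).
Pull out 2: since 15 ≡ 7 (mod 8), (2/15) = +1.
Reached (1/15) = 1. Collecting the sign flips along the way, the symbol is +1.

1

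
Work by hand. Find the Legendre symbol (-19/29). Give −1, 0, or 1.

First reduce: -19 ≡ 10 (mod 29).
Pull out 2: since 29 ≡ 5 (mod 8), (2/29) = -1.
Reciprocity: 5 ≡ 1 and 29 ≡ 1 (mod 4), so (5/29) = +(29/5).
Reduce top mod 5: now compute (4/5).
Pull out 2^2: since 5 ≡ 5 (mod 8), (2/5) = -1, so (2/5)^2 = +1.
Reached (1/5) = 1. Collecting the sign flips along the way, the symbol is -1.

-1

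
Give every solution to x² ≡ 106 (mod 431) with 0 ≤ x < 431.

Since 431 ≡ 3 (mod 4), a square root of 106 is 106^((431+1)/4) = 106^108 mod 431.
Repeated squaring: 106^2≡30, 106^4≡38, 106^8≡151, 106^16≡389, 106^32≡40, 106^64≡307 (mod 431).
106^108 = 106^(64+32+8+4) ≡ 174 (mod 431).
Check: 174² = 30276 ≡ 106 (mod 431). The two roots are 174 and 257.

174, 257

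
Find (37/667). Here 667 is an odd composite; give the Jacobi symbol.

1

Reciprocity: 37 ≡ 1 and 667 ≡ 3 (mod 4), so (37/667) = +(667/37).
Reduce top mod 37: now compute (1/37).
Reached (1/37) = 1. Collecting the sign flips along the way, the symbol is +1.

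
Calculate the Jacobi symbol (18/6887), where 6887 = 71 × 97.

1

Pull out 2: since 6887 ≡ 7 (mod 8), (2/6887) = +1.
Reciprocity: 9 ≡ 1 and 6887 ≡ 3 (mod 4), so (9/6887) = +(6887/9).
Reduce top mod 9: now compute (2/9).
Pull out 2: since 9 ≡ 1 (mod 8), (2/9) = +1.
Reached (1/9) = 1. Collecting the sign flips along the way, the symbol is +1.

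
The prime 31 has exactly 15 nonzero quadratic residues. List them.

1,2,4,5,7,8,9,10,14,16,18,19,20,25,28

Square k = 1,…,15 (k and 31−k give the same square):
1²=1, 2²=4, 3²=9, 4²=16, 5²=25, 6²≡5, 7²≡18, 8²≡2, 9²≡19, 10²≡7, 11²≡28, 12²≡20, 13²≡14, 14²≡10, 15²≡8 (mod 31).
So the quadratic residues mod 31 are {1, 2, 4, 5, 7, 8, 9, 10, 14, 16, 18, 19, 20, 25, 28}.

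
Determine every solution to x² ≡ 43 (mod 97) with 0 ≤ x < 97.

25, 72

97 ≡ 1 (mod 4), so we find a root by search.
Trying successive values, 25² = 625 ≡ 43 (mod 97). The other root is 97 − 25 = 72.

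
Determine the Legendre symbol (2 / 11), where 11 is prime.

Pull out 2: since 11 ≡ 3 (mod 8), (2/11) = -1.
Reached (1/11) = 1. Collecting the sign flips along the way, the symbol is -1.

-1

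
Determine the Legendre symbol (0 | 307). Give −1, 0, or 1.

0

Top reduces to 0: gcd > 1, so the symbol is 0.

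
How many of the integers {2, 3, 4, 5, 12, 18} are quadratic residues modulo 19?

(2/19) = -1 → non-residue.
(3/19) = -1 → non-residue.
(4/19) = +1 → QR.
(5/19) = +1 → QR.
(12/19) = -1 → non-residue.
(18/19) = -1 → non-residue.
Total quadratic residues among the 6: 2.

2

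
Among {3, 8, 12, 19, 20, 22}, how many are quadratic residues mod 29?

2

(3/29) = -1 → non-residue.
(8/29) = -1 → non-residue.
(12/29) = -1 → non-residue.
(19/29) = -1 → non-residue.
(20/29) = +1 → QR.
(22/29) = +1 → QR.
Total quadratic residues among the 6: 2.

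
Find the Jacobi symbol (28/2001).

Pull out 2^2: since 2001 ≡ 1 (mod 8), (2/2001) = +1, so (2/2001)^2 = +1.
Reciprocity: 7 ≡ 3 and 2001 ≡ 1 (mod 4), so (7/2001) = +(2001/7).
Reduce top mod 7: now compute (6/7).
Pull out 2: since 7 ≡ 7 (mod 8), (2/7) = +1.
Reciprocity: 3 ≡ 3 and 7 ≡ 3 (mod 4), so (3/7) = −(7/3).
Reduce top mod 3: now compute (1/3).
Reached (1/3) = 1. Collecting the sign flips along the way, the symbol is -1.

-1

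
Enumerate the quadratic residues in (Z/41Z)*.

1,2,4,5,8,9,10,16,18,20,21,23,25,31,32,33,36,37,39,40

Square k = 1,…,20 (k and 41−k give the same square):
1²=1, 2²=4, 3²=9, 4²=16, 5²=25, 6²=36, 7²≡8, 8²≡23, 9²≡40, 10²≡18, 11²≡39, 12²≡21, 13²≡5, 14²≡32, 15²≡20, 16²≡10, 17²≡2, 18²≡37, 19²≡33, 20²≡31 (mod 41).
So the quadratic residues mod 41 are {1, 2, 4, 5, 8, 9, 10, 16, 18, 20, 21, 23, 25, 31, 32, 33, 36, 37, 39, 40}.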